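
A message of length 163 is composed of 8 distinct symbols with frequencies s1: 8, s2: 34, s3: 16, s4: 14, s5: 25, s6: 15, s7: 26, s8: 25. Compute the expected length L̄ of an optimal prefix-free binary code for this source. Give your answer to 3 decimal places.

2.926 bits/symbol

Probabilities are the counts divided by 163.
Repeatedly combine the two least-probable nodes; the expected code length is the sum of the merged weights.
merge 8/163 + 14/163 → 22/163
merge 15/163 + 16/163 → 31/163
merge 22/163 + 25/163 → 47/163
merge 25/163 + 26/163 → 51/163
merge 31/163 + 34/163 → 65/163
merge 47/163 + 51/163 → 98/163
merge 65/163 + 98/163 → 1
L = 22/163 + 31/163 + 47/163 + 51/163 + 65/163 + 98/163 + 1 = 477/163 ≈ 2.926 bits/symbol.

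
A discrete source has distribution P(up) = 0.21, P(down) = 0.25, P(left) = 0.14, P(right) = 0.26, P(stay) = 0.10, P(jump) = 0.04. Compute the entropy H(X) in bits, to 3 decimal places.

2.393 bits

H = −Σ pᵢ log₂ pᵢ.
−0.21·log₂(0.21) = 0.4728
−0.25·log₂(0.25) = 0.5000
−0.14·log₂(0.14) = 0.3971
−0.26·log₂(0.26) = 0.5053
−0.10·log₂(0.10) = 0.3322
−0.04·log₂(0.04) = 0.1858
Sum ≈ 2.3932 → 2.393 bits.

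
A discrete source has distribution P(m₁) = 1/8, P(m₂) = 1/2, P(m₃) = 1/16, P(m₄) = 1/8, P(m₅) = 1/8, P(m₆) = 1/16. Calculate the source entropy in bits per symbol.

2.125 bits

Each probability is a power of 1/2, so log₂(1/p) is an integer.
H = Σ p·log₂(1/p) = 1/8·3 + 1/2·1 + 1/16·4 + 1/8·3 + 1/8·3 + 1/16·4 = 2.125 bits.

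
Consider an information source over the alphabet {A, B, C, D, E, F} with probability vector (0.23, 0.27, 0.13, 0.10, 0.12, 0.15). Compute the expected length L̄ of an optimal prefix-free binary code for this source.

Repeatedly combine the two least-probable nodes; the expected code length is the sum of the merged weights.
merge 1/10 + 3/25 → 11/50
merge 13/100 + 3/20 → 7/25
merge 11/50 + 23/100 → 9/20
merge 27/100 + 7/25 → 11/20
merge 9/20 + 11/20 → 1
L = 11/50 + 7/25 + 9/20 + 11/20 + 1 = 5/2 = 2.5 bits/symbol.

2.5 bits/symbol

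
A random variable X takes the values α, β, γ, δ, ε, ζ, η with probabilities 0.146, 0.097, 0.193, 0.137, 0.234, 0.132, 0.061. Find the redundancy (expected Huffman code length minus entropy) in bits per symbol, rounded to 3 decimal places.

0.026 bits

Entropy H = −Σ p log₂ p ≈ 2.7048 bits.
Huffman merges: 61/1000+97/1000→79/500; 33/250+137/1000→269/1000; 73/500+79/500→38/125; 193/1000+117/500→427/1000; 269/1000+38/125→573/1000; 427/1000+573/1000→1. L = 2731/1000 ≈ 2.7310.
L − H = 2.7310 − 2.7048 = 0.026 bits.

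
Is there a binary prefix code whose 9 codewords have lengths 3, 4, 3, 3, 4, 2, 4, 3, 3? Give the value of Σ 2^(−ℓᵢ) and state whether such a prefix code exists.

With common denominator 2^4 = 16: Σ 2^(−ℓᵢ) = 2/16 + 1/16 + 2/16 + 2/16 + 1/16 + 4/16 + 1/16 + 2/16 + 2/16 = 17/16 = 1.0625.
Kraft's inequality requires Σ ≤ 1; here Σ = 1.0625 > 1, so no such prefix code exists.

1.0625; no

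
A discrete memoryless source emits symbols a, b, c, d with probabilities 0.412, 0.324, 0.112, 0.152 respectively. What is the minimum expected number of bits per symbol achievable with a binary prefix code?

1.852 bits/symbol

Repeatedly combine the two least-probable nodes; the expected code length is the sum of the merged weights.
merge 14/125 + 19/125 → 33/125
merge 33/125 + 81/250 → 147/250
merge 103/250 + 147/250 → 1
L = 33/125 + 147/250 + 1 = 463/250 = 1.852 bits/symbol.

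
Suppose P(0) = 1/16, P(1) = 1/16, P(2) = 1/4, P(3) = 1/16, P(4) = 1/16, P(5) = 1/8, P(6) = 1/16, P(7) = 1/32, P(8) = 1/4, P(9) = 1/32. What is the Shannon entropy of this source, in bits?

2.9375 bits

Each probability is a power of 1/2, so log₂(1/p) is an integer.
H = Σ p·log₂(1/p) = 1/16·4 + 1/16·4 + 1/4·2 + 1/16·4 + 1/16·4 + 1/8·3 + 1/16·4 + 1/32·5 + 1/4·2 + 1/32·5 = 2.9375 bits.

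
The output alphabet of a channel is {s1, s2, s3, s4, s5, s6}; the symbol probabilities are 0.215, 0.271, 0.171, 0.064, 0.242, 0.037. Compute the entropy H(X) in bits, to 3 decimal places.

H = −Σ pᵢ log₂ pᵢ.
−0.215·log₂(0.215) = 0.4768
−0.271·log₂(0.271) = 0.5105
−0.171·log₂(0.171) = 0.4357
−0.064·log₂(0.064) = 0.2538
−0.242·log₂(0.242) = 0.4954
−0.037·log₂(0.037) = 0.1760
Sum ≈ 2.3481 → 2.348 bits.

2.348 bits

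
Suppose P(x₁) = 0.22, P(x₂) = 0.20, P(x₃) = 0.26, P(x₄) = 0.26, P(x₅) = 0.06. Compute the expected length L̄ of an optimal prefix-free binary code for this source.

2.26 bits/symbol

Repeatedly combine the two least-probable nodes; the expected code length is the sum of the merged weights.
merge 3/50 + 1/5 → 13/50
merge 11/50 + 13/50 → 12/25
merge 13/50 + 13/50 → 13/25
merge 12/25 + 13/25 → 1
L = 13/50 + 12/25 + 13/25 + 1 = 113/50 = 2.26 bits/symbol.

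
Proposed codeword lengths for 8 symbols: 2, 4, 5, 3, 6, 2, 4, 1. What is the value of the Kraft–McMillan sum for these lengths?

With common denominator 2^6 = 64: Σ 2^(−ℓᵢ) = 16/64 + 4/64 + 2/64 + 8/64 + 1/64 + 16/64 + 4/64 + 32/64 = 83/64 = 1.296875.

1.296875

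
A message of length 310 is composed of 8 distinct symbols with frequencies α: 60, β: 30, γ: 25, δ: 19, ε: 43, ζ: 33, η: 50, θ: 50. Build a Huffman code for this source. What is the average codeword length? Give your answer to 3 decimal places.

2.948 bits/symbol

Probabilities are the counts divided by 310.
Repeatedly combine the two least-probable nodes; the expected code length is the sum of the merged weights.
merge 19/310 + 5/62 → 22/155
merge 3/31 + 33/310 → 63/310
merge 43/310 + 22/155 → 87/310
merge 5/31 + 5/31 → 10/31
merge 6/31 + 63/310 → 123/310
merge 87/310 + 10/31 → 187/310
merge 123/310 + 187/310 → 1
L = 22/155 + 63/310 + 87/310 + 10/31 + 123/310 + 187/310 + 1 = 457/155 ≈ 2.948 bits/symbol.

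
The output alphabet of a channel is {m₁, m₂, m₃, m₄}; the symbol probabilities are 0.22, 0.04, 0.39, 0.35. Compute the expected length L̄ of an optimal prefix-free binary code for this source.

1.87 bits/symbol

Repeatedly combine the two least-probable nodes; the expected code length is the sum of the merged weights.
merge 1/25 + 11/50 → 13/50
merge 13/50 + 7/20 → 61/100
merge 39/100 + 61/100 → 1
L = 13/50 + 61/100 + 1 = 187/100 = 1.87 bits/symbol.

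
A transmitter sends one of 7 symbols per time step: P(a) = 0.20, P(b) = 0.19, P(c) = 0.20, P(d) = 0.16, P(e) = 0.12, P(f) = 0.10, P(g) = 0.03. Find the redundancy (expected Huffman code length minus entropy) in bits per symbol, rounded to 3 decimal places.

Entropy H = −Σ p log₂ p ≈ 2.6580 bits.
Huffman merges: 3/100+1/10→13/100; 3/25+13/100→1/4; 4/25+19/100→7/20; 1/5+1/5→2/5; 1/4+7/20→3/5; 2/5+3/5→1. L = 273/100 ≈ 2.7300.
L − H = 2.7300 − 2.6580 = 0.072 bits.

0.072 bits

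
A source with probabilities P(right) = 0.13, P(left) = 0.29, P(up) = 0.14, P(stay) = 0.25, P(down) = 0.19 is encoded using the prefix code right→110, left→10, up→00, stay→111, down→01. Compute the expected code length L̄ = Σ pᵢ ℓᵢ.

L̄ = Σ pᵢ·ℓᵢ = 0.13·3 + 0.29·2 + 0.14·2 + 0.25·3 + 0.19·2 = 2.38 bits/symbol.

2.38 bits/symbol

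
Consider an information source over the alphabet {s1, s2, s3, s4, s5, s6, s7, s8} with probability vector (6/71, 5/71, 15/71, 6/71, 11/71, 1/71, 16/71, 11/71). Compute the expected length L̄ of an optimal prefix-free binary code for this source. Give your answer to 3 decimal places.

Repeatedly combine the two least-probable nodes; the expected code length is the sum of the merged weights.
merge 1/71 + 5/71 → 6/71
merge 6/71 + 6/71 → 12/71
merge 6/71 + 11/71 → 17/71
merge 11/71 + 12/71 → 23/71
merge 15/71 + 16/71 → 31/71
merge 17/71 + 23/71 → 40/71
merge 31/71 + 40/71 → 1
L = 6/71 + 12/71 + 17/71 + 23/71 + 31/71 + 40/71 + 1 = 200/71 ≈ 2.817 bits/symbol.

2.817 bits/symbol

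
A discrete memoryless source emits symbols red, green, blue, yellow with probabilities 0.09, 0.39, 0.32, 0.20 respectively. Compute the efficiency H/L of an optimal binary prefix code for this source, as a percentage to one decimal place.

Entropy H = −Σ p log₂ p ≈ 1.8329 bits.
Huffman merges: 9/100+1/5→29/100; 29/100+8/25→61/100; 39/100+61/100→1. L = 19/10 ≈ 1.9000.
Efficiency = H/L = 1.8329/1.9000 = 96.5%.

96.5%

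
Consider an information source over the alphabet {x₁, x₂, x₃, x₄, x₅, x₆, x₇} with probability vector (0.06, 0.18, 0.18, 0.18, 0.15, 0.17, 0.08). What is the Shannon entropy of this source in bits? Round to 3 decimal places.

2.716 bits

H = −Σ pᵢ log₂ pᵢ.
−0.06·log₂(0.06) = 0.2435
−0.18·log₂(0.18) = 0.4453
−0.18·log₂(0.18) = 0.4453
−0.18·log₂(0.18) = 0.4453
−0.15·log₂(0.15) = 0.4105
−0.17·log₂(0.17) = 0.4346
−0.08·log₂(0.08) = 0.2915
Sum ≈ 2.7161 → 2.716 bits.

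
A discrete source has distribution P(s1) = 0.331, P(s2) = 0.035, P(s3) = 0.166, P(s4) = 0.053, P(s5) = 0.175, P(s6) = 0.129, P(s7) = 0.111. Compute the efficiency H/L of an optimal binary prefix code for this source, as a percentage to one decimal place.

Entropy H = −Σ p log₂ p ≈ 2.5251 bits.
Huffman merges: 7/200+53/1000→11/125; 11/125+111/1000→199/1000; 129/1000+83/500→59/200; 7/40+199/1000→187/500; 59/200+331/1000→313/500; 187/500+313/500→1. L = 1291/500 ≈ 2.5820.
Efficiency = H/L = 2.5251/2.5820 = 97.8%.

97.8%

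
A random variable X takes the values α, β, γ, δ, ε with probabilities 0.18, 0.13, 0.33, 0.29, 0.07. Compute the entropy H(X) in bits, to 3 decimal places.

H = −Σ pᵢ log₂ pᵢ.
−0.18·log₂(0.18) = 0.4453
−0.13·log₂(0.13) = 0.3826
−0.33·log₂(0.33) = 0.5278
−0.29·log₂(0.29) = 0.5179
−0.07·log₂(0.07) = 0.2686
Sum ≈ 2.1422 → 2.142 bits.

2.142 bits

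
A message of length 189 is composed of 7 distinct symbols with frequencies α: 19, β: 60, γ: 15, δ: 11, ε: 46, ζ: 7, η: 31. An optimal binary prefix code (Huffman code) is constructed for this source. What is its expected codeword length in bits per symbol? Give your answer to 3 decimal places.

Probabilities are the counts divided by 189.
Repeatedly combine the two least-probable nodes; the expected code length is the sum of the merged weights.
merge 1/27 + 11/189 → 2/21
merge 5/63 + 2/21 → 11/63
merge 19/189 + 31/189 → 50/189
merge 11/63 + 46/189 → 79/189
merge 50/189 + 20/63 → 110/189
merge 79/189 + 110/189 → 1
L = 2/21 + 11/63 + 50/189 + 79/189 + 110/189 + 1 = 479/189 ≈ 2.534 bits/symbol.

2.534 bits/symbol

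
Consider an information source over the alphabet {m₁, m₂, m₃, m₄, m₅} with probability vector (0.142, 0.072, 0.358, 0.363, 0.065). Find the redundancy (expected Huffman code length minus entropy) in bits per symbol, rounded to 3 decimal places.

Entropy H = −Σ p log₂ p ≈ 1.9907 bits.
Huffman merges: 13/200+9/125→137/1000; 137/1000+71/500→279/1000; 279/1000+179/500→637/1000; 363/1000+637/1000→1. L = 2053/1000 ≈ 2.0530.
L − H = 2.0530 − 1.9907 = 0.062 bits.

0.062 bits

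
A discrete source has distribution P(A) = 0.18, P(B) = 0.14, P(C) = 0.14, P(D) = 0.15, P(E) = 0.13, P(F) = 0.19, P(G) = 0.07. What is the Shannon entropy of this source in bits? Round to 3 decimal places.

2.756 bits

H = −Σ pᵢ log₂ pᵢ.
−0.18·log₂(0.18) = 0.4453
−0.14·log₂(0.14) = 0.3971
−0.14·log₂(0.14) = 0.3971
−0.15·log₂(0.15) = 0.4105
−0.13·log₂(0.13) = 0.3826
−0.19·log₂(0.19) = 0.4552
−0.07·log₂(0.07) = 0.2686
Sum ≈ 2.7565 → 2.756 bits.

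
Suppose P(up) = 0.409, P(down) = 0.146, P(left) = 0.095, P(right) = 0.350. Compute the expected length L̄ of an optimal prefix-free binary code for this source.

Repeatedly combine the two least-probable nodes; the expected code length is the sum of the merged weights.
merge 19/200 + 73/500 → 241/1000
merge 241/1000 + 7/20 → 591/1000
merge 409/1000 + 591/1000 → 1
L = 241/1000 + 591/1000 + 1 = 229/125 = 1.832 bits/symbol.

1.832 bits/symbol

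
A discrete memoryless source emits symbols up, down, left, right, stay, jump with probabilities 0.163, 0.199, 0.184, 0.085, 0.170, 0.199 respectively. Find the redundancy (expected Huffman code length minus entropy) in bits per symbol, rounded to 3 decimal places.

0.062 bits

Entropy H = −Σ p log₂ p ≈ 2.5398 bits.
Huffman merges: 17/200+163/1000→31/125; 17/100+23/125→177/500; 199/1000+199/1000→199/500; 31/125+177/500→301/500; 199/500+301/500→1. L = 1301/500 ≈ 2.6020.
L − H = 2.6020 − 2.5398 = 0.062 bits.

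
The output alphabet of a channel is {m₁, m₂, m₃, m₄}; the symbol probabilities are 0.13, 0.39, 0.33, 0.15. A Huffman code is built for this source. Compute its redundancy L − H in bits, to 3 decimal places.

0.039 bits

Entropy H = −Σ p log₂ p ≈ 1.8508 bits.
Huffman merges: 13/100+3/20→7/25; 7/25+33/100→61/100; 39/100+61/100→1. L = 189/100 ≈ 1.8900.
L − H = 1.8900 − 1.8508 = 0.039 bits.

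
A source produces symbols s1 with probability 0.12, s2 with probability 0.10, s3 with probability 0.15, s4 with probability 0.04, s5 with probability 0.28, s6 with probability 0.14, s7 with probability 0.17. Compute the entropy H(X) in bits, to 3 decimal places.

H = −Σ pᵢ log₂ pᵢ.
−0.12·log₂(0.12) = 0.3671
−0.10·log₂(0.10) = 0.3322
−0.15·log₂(0.15) = 0.4105
−0.04·log₂(0.04) = 0.1858
−0.28·log₂(0.28) = 0.5142
−0.14·log₂(0.14) = 0.3971
−0.17·log₂(0.17) = 0.4346
Sum ≈ 2.6415 → 2.641 bits.

2.641 bits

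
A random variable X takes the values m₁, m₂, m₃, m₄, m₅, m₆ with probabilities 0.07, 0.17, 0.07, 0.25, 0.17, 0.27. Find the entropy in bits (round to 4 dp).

2.4163 bits

H = −Σ pᵢ log₂ pᵢ.
−0.07·log₂(0.07) = 0.2686
−0.17·log₂(0.17) = 0.4346
−0.07·log₂(0.07) = 0.2686
−0.25·log₂(0.25) = 0.5000
−0.17·log₂(0.17) = 0.4346
−0.27·log₂(0.27) = 0.5100
Sum ≈ 2.4163 → 2.4163 bits.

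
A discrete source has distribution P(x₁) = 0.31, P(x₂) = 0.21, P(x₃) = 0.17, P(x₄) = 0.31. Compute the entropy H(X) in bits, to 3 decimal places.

H = −Σ pᵢ log₂ pᵢ.
−0.31·log₂(0.31) = 0.5238
−0.21·log₂(0.21) = 0.4728
−0.17·log₂(0.17) = 0.4346
−0.31·log₂(0.31) = 0.5238
Sum ≈ 1.9550 → 1.955 bits.

1.955 bits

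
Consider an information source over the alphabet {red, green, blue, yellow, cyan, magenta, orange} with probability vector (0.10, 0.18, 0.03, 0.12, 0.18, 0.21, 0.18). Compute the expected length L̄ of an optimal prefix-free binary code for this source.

2.74 bits/symbol

Repeatedly combine the two least-probable nodes; the expected code length is the sum of the merged weights.
merge 3/100 + 1/10 → 13/100
merge 3/25 + 13/100 → 1/4
merge 9/50 + 9/50 → 9/25
merge 9/50 + 21/100 → 39/100
merge 1/4 + 9/25 → 61/100
merge 39/100 + 61/100 → 1
L = 13/100 + 1/4 + 9/25 + 39/100 + 61/100 + 1 = 137/50 = 2.74 bits/symbol.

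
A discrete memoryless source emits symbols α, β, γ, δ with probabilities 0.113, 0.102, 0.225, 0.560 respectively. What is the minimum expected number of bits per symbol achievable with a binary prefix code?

1.655 bits/symbol

Repeatedly combine the two least-probable nodes; the expected code length is the sum of the merged weights.
merge 51/500 + 113/1000 → 43/200
merge 43/200 + 9/40 → 11/25
merge 11/25 + 14/25 → 1
L = 43/200 + 11/25 + 1 = 331/200 = 1.655 bits/symbol.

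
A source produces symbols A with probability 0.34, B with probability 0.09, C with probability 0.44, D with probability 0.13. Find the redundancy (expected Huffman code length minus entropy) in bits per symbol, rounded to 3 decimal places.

0.034 bits

Entropy H = −Σ p log₂ p ≈ 1.7456 bits.
Huffman merges: 9/100+13/100→11/50; 11/50+17/50→14/25; 11/25+14/25→1. L = 89/50 ≈ 1.7800.
L − H = 1.7800 − 1.7456 = 0.034 bits.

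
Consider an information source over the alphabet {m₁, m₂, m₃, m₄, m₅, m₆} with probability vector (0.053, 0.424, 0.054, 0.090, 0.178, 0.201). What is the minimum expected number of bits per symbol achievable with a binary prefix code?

2.255 bits/symbol

Repeatedly combine the two least-probable nodes; the expected code length is the sum of the merged weights.
merge 53/1000 + 27/500 → 107/1000
merge 9/100 + 107/1000 → 197/1000
merge 89/500 + 197/1000 → 3/8
merge 201/1000 + 3/8 → 72/125
merge 53/125 + 72/125 → 1
L = 107/1000 + 197/1000 + 3/8 + 72/125 + 1 = 451/200 = 2.255 bits/symbol.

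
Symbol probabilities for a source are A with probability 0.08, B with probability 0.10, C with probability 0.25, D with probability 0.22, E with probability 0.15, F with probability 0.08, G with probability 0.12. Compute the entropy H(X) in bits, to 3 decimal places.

H = −Σ pᵢ log₂ pᵢ.
−0.08·log₂(0.08) = 0.2915
−0.10·log₂(0.10) = 0.3322
−0.25·log₂(0.25) = 0.5000
−0.22·log₂(0.22) = 0.4806
−0.15·log₂(0.15) = 0.4105
−0.08·log₂(0.08) = 0.2915
−0.12·log₂(0.12) = 0.3671
Sum ≈ 2.6734 → 2.673 bits.

2.673 bits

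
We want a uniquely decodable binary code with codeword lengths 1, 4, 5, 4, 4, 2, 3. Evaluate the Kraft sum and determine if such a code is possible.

1.09375; no

With common denominator 2^5 = 32: Σ 2^(−ℓᵢ) = 16/32 + 2/32 + 1/32 + 2/32 + 2/32 + 8/32 + 4/32 = 35/32 = 1.09375.
Kraft's inequality requires Σ ≤ 1; here Σ = 1.09375 > 1, so no such prefix code exists.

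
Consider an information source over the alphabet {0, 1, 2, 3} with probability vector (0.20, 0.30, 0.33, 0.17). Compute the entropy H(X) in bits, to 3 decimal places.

1.948 bits

H = −Σ pᵢ log₂ pᵢ.
−0.20·log₂(0.20) = 0.4644
−0.30·log₂(0.30) = 0.5211
−0.33·log₂(0.33) = 0.5278
−0.17·log₂(0.17) = 0.4346
Sum ≈ 1.9479 → 1.948 bits.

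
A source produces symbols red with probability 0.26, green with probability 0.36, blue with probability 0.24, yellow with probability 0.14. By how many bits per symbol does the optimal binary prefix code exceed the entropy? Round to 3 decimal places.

Entropy H = −Σ p log₂ p ≈ 1.9271 bits.
Huffman merges: 7/50+6/25→19/50; 13/50+9/25→31/50; 19/50+31/50→1. L = 2 ≈ 2.0000.
L − H = 2.0000 − 1.9271 = 0.073 bits.

0.073 bits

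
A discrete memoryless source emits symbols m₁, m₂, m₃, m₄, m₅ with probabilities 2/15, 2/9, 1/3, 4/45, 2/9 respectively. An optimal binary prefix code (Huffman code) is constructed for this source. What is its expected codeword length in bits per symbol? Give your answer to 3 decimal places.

Repeatedly combine the two least-probable nodes; the expected code length is the sum of the merged weights.
merge 4/45 + 2/15 → 2/9
merge 2/9 + 2/9 → 4/9
merge 2/9 + 1/3 → 5/9
merge 4/9 + 5/9 → 1
L = 2/9 + 4/9 + 5/9 + 1 = 20/9 ≈ 2.222 bits/symbol.

2.222 bits/symbol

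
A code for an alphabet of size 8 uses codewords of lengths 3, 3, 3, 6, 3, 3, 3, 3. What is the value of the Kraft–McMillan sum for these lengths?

With common denominator 2^6 = 64: Σ 2^(−ℓᵢ) = 8/64 + 8/64 + 8/64 + 1/64 + 8/64 + 8/64 + 8/64 + 8/64 = 57/64 = 0.890625.

0.890625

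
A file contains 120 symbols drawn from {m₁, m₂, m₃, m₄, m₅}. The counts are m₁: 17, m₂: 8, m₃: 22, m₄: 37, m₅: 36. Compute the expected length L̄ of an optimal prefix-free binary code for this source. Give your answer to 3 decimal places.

Probabilities are the counts divided by 120.
Repeatedly combine the two least-probable nodes; the expected code length is the sum of the merged weights.
merge 1/15 + 17/120 → 5/24
merge 11/60 + 5/24 → 47/120
merge 3/10 + 37/120 → 73/120
merge 47/120 + 73/120 → 1
L = 5/24 + 47/120 + 73/120 + 1 = 53/24 ≈ 2.208 bits/symbol.

2.208 bits/symbol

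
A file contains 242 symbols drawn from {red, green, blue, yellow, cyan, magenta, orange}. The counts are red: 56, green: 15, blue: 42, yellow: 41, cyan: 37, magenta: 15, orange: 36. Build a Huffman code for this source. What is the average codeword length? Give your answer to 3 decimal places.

Probabilities are the counts divided by 242.
Repeatedly combine the two least-probable nodes; the expected code length is the sum of the merged weights.
merge 15/242 + 15/242 → 15/121
merge 15/121 + 18/121 → 3/11
merge 37/242 + 41/242 → 39/121
merge 21/121 + 28/121 → 49/121
merge 3/11 + 39/121 → 72/121
merge 49/121 + 72/121 → 1
L = 15/121 + 3/11 + 39/121 + 49/121 + 72/121 + 1 = 329/121 ≈ 2.719 bits/symbol.

2.719 bits/symbol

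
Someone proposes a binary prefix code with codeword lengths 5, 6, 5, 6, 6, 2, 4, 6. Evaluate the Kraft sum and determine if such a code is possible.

0.4375; yes

With common denominator 2^6 = 64: Σ 2^(−ℓᵢ) = 2/64 + 1/64 + 2/64 + 1/64 + 1/64 + 16/64 + 4/64 + 1/64 = 28/64 = 0.4375.
Kraft's inequality requires Σ ≤ 1; here Σ = 0.4375 ≤ 1, so such a prefix code exists.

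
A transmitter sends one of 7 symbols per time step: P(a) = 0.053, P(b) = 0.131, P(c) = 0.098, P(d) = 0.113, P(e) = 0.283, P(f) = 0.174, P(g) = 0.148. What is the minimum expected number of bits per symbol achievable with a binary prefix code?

Repeatedly combine the two least-probable nodes; the expected code length is the sum of the merged weights.
merge 53/1000 + 49/500 → 151/1000
merge 113/1000 + 131/1000 → 61/250
merge 37/250 + 151/1000 → 299/1000
merge 87/500 + 61/250 → 209/500
merge 283/1000 + 299/1000 → 291/500
merge 209/500 + 291/500 → 1
L = 151/1000 + 61/250 + 299/1000 + 209/500 + 291/500 + 1 = 1347/500 = 2.694 bits/symbol.

2.694 bits/symbol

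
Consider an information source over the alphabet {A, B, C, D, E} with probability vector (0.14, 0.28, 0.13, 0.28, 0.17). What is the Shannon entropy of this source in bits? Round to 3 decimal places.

H = −Σ pᵢ log₂ pᵢ.
−0.14·log₂(0.14) = 0.3971
−0.28·log₂(0.28) = 0.5142
−0.13·log₂(0.13) = 0.3826
−0.28·log₂(0.28) = 0.5142
−0.17·log₂(0.17) = 0.4346
Sum ≈ 2.2428 → 2.243 bits.

2.243 bits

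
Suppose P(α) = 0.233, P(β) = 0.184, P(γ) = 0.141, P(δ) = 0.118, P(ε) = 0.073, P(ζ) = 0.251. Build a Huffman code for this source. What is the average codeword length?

Repeatedly combine the two least-probable nodes; the expected code length is the sum of the merged weights.
merge 73/1000 + 59/500 → 191/1000
merge 141/1000 + 23/125 → 13/40
merge 191/1000 + 233/1000 → 53/125
merge 251/1000 + 13/40 → 72/125
merge 53/125 + 72/125 → 1
L = 191/1000 + 13/40 + 53/125 + 72/125 + 1 = 629/250 = 2.516 bits/symbol.

2.516 bits/symbol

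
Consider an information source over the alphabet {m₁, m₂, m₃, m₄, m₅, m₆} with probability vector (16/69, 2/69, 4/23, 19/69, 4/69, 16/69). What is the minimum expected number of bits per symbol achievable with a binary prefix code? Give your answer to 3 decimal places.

Repeatedly combine the two least-probable nodes; the expected code length is the sum of the merged weights.
merge 2/69 + 4/69 → 2/23
merge 2/23 + 4/23 → 6/23
merge 16/69 + 16/69 → 32/69
merge 6/23 + 19/69 → 37/69
merge 32/69 + 37/69 → 1
L = 2/23 + 6/23 + 32/69 + 37/69 + 1 = 54/23 ≈ 2.348 bits/symbol.

2.348 bits/symbol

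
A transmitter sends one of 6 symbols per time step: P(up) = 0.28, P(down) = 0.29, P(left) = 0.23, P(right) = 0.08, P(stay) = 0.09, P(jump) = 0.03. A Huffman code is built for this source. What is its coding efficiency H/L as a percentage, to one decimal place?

98.5%

Entropy H = −Σ p log₂ p ≈ 2.2757 bits.
Huffman merges: 3/100+2/25→11/100; 9/100+11/100→1/5; 1/5+23/100→43/100; 7/25+29/100→57/100; 43/100+57/100→1. L = 231/100 ≈ 2.3100.
Efficiency = H/L = 2.2757/2.3100 = 98.5%.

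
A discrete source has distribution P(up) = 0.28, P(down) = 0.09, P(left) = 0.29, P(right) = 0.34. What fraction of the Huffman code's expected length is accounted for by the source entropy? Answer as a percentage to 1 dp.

93.7%

Entropy H = −Σ p log₂ p ≈ 1.8740 bits.
Huffman merges: 9/100+7/25→37/100; 29/100+17/50→63/100; 37/100+63/100→1. L = 2 ≈ 2.0000.
Efficiency = H/L = 1.8740/2.0000 = 93.7%.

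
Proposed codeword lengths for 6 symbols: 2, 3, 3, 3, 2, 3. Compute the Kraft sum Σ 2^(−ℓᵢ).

With common denominator 2^3 = 8: Σ 2^(−ℓᵢ) = 2/8 + 1/8 + 1/8 + 1/8 + 2/8 + 1/8 = 8/8 = 1.

1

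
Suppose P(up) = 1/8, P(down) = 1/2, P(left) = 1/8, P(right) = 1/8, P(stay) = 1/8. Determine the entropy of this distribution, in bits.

Each probability is a power of 1/2, so log₂(1/p) is an integer.
H = Σ p·log₂(1/p) = 1/8·3 + 1/2·1 + 1/8·3 + 1/8·3 + 1/8·3 = 2 bits.

2 bits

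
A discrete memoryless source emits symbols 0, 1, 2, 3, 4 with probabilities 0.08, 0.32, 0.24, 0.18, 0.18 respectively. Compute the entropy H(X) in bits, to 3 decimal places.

2.202 bits

H = −Σ pᵢ log₂ pᵢ.
−0.08·log₂(0.08) = 0.2915
−0.32·log₂(0.32) = 0.5260
−0.24·log₂(0.24) = 0.4941
−0.18·log₂(0.18) = 0.4453
−0.18·log₂(0.18) = 0.4453
Sum ≈ 2.2023 → 2.202 bits.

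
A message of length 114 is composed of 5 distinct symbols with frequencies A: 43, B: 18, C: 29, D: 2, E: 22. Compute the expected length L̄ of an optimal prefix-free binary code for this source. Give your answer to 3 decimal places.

2.167 bits/symbol

Probabilities are the counts divided by 114.
Repeatedly combine the two least-probable nodes; the expected code length is the sum of the merged weights.
merge 1/57 + 3/19 → 10/57
merge 10/57 + 11/57 → 7/19
merge 29/114 + 7/19 → 71/114
merge 43/114 + 71/114 → 1
L = 10/57 + 7/19 + 71/114 + 1 = 13/6 ≈ 2.167 bits/symbol.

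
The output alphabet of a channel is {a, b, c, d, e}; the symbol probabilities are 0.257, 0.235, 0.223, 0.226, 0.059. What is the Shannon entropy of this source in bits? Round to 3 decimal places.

H = −Σ pᵢ log₂ pᵢ.
−0.257·log₂(0.257) = 0.5038
−0.235·log₂(0.235) = 0.4910
−0.223·log₂(0.223) = 0.4828
−0.226·log₂(0.226) = 0.4849
−0.059·log₂(0.059) = 0.2409
Sum ≈ 2.2033 → 2.203 bits.

2.203 bits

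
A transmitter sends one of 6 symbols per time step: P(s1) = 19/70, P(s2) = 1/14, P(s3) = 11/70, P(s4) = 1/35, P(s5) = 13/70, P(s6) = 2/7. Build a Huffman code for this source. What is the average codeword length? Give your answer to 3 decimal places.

2.357 bits/symbol

Repeatedly combine the two least-probable nodes; the expected code length is the sum of the merged weights.
merge 1/35 + 1/14 → 1/10
merge 1/10 + 11/70 → 9/35
merge 13/70 + 9/35 → 31/70
merge 19/70 + 2/7 → 39/70
merge 31/70 + 39/70 → 1
L = 1/10 + 9/35 + 31/70 + 39/70 + 1 = 33/14 ≈ 2.357 bits/symbol.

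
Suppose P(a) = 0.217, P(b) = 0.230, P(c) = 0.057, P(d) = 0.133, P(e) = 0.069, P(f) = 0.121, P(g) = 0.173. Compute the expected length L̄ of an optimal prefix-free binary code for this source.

2.679 bits/symbol

Repeatedly combine the two least-probable nodes; the expected code length is the sum of the merged weights.
merge 57/1000 + 69/1000 → 63/500
merge 121/1000 + 63/500 → 247/1000
merge 133/1000 + 173/1000 → 153/500
merge 217/1000 + 23/100 → 447/1000
merge 247/1000 + 153/500 → 553/1000
merge 447/1000 + 553/1000 → 1
L = 63/500 + 247/1000 + 153/500 + 447/1000 + 553/1000 + 1 = 2679/1000 = 2.679 bits/symbol.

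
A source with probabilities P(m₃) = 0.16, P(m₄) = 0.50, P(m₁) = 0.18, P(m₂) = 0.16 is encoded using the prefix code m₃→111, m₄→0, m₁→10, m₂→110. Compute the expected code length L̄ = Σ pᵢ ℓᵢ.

1.82 bits/symbol

L̄ = Σ pᵢ·ℓᵢ = 0.16·3 + 0.50·1 + 0.18·2 + 0.16·3 = 1.82 bits/symbol.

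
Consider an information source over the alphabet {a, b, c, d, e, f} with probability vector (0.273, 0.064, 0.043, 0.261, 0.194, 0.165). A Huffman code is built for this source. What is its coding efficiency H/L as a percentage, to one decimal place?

Entropy H = −Σ p log₂ p ≈ 2.3540 bits.
Huffman merges: 43/1000+8/125→107/1000; 107/1000+33/200→34/125; 97/500+261/1000→91/200; 34/125+273/1000→109/200; 91/200+109/200→1. L = 2379/1000 ≈ 2.3790.
Efficiency = H/L = 2.3540/2.3790 = 99.0%.

99.0%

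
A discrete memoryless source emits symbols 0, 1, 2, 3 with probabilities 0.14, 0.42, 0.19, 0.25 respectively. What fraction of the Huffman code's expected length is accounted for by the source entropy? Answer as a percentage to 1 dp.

98.3%

Entropy H = −Σ p log₂ p ≈ 1.8780 bits.
Huffman merges: 7/50+19/100→33/100; 1/4+33/100→29/50; 21/50+29/50→1. L = 191/100 ≈ 1.9100.
Efficiency = H/L = 1.8780/1.9100 = 98.3%.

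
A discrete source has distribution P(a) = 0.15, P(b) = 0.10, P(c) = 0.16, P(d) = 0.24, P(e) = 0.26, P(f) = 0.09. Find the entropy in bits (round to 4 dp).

H = −Σ pᵢ log₂ pᵢ.
−0.15·log₂(0.15) = 0.4105
−0.10·log₂(0.10) = 0.3322
−0.16·log₂(0.16) = 0.4230
−0.24·log₂(0.24) = 0.4941
−0.26·log₂(0.26) = 0.5053
−0.09·log₂(0.09) = 0.3127
Sum ≈ 2.4778 → 2.4778 bits.

2.4778 bits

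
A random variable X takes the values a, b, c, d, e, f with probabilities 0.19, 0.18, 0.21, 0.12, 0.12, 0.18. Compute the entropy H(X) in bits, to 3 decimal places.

2.553 bits

H = −Σ pᵢ log₂ pᵢ.
−0.19·log₂(0.19) = 0.4552
−0.18·log₂(0.18) = 0.4453
−0.21·log₂(0.21) = 0.4728
−0.12·log₂(0.12) = 0.3671
−0.12·log₂(0.12) = 0.3671
−0.18·log₂(0.18) = 0.4453
Sum ≈ 2.5528 → 2.553 bits.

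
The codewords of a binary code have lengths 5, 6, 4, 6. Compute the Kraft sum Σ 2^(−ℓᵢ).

With common denominator 2^6 = 64: Σ 2^(−ℓᵢ) = 2/64 + 1/64 + 4/64 + 1/64 = 8/64 = 0.125.

0.125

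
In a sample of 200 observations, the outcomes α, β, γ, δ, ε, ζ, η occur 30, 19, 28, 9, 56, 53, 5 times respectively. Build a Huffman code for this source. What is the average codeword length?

2.525 bits/symbol

Probabilities are the counts divided by 200.
Repeatedly combine the two least-probable nodes; the expected code length is the sum of the merged weights.
merge 1/40 + 9/200 → 7/100
merge 7/100 + 19/200 → 33/200
merge 7/50 + 3/20 → 29/100
merge 33/200 + 53/200 → 43/100
merge 7/25 + 29/100 → 57/100
merge 43/100 + 57/100 → 1
L = 7/100 + 33/200 + 29/100 + 43/100 + 57/100 + 1 = 101/40 = 2.525 bits/symbol.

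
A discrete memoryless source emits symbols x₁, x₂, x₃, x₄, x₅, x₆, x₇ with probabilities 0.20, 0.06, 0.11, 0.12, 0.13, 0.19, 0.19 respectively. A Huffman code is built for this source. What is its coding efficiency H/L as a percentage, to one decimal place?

97.8%

Entropy H = −Σ p log₂ p ≈ 2.7184 bits.
Huffman merges: 3/50+11/100→17/100; 3/25+13/100→1/4; 17/100+19/100→9/25; 19/100+1/5→39/100; 1/4+9/25→61/100; 39/100+61/100→1. L = 139/50 ≈ 2.7800.
Efficiency = H/L = 2.7184/2.7800 = 97.8%.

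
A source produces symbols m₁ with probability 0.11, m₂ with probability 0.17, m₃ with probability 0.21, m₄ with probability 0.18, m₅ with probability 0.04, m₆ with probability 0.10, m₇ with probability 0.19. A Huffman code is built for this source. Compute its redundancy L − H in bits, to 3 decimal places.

Entropy H = −Σ p log₂ p ≈ 2.6762 bits.
Huffman merges: 1/25+1/10→7/50; 11/100+7/50→1/4; 17/100+9/50→7/20; 19/100+21/100→2/5; 1/4+7/20→3/5; 2/5+3/5→1. L = 137/50 ≈ 2.7400.
L − H = 2.7400 − 2.6762 = 0.064 bits.

0.064 bits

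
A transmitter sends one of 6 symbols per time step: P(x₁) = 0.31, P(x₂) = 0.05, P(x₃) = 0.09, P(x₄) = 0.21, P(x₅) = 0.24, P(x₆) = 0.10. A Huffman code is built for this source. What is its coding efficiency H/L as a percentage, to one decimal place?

98.8%

Entropy H = −Σ p log₂ p ≈ 2.3517 bits.
Huffman merges: 1/20+9/100→7/50; 1/10+7/50→6/25; 21/100+6/25→9/20; 6/25+31/100→11/20; 9/20+11/20→1. L = 119/50 ≈ 2.3800.
Efficiency = H/L = 2.3517/2.3800 = 98.8%.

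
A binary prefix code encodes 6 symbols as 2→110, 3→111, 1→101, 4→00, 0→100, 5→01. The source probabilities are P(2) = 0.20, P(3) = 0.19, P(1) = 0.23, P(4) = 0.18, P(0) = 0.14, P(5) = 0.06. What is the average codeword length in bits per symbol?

L̄ = Σ pᵢ·ℓᵢ = 0.20·3 + 0.19·3 + 0.23·3 + 0.18·2 + 0.14·3 + 0.06·2 = 2.76 bits/symbol.

2.76 bits/symbol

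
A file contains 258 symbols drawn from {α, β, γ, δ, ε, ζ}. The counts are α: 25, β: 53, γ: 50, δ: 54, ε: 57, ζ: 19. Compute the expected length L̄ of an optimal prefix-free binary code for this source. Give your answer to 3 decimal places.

2.535 bits/symbol

Probabilities are the counts divided by 258.
Repeatedly combine the two least-probable nodes; the expected code length is the sum of the merged weights.
merge 19/258 + 25/258 → 22/129
merge 22/129 + 25/129 → 47/129
merge 53/258 + 9/43 → 107/258
merge 19/86 + 47/129 → 151/258
merge 107/258 + 151/258 → 1
L = 22/129 + 47/129 + 107/258 + 151/258 + 1 = 109/43 ≈ 2.535 bits/symbol.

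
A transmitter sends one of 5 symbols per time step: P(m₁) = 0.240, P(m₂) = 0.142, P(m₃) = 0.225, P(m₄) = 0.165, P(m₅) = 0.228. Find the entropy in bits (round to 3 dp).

H = −Σ pᵢ log₂ pᵢ.
−0.240·log₂(0.240) = 0.4941
−0.142·log₂(0.142) = 0.3999
−0.225·log₂(0.225) = 0.4842
−0.165·log₂(0.165) = 0.4289
−0.228·log₂(0.228) = 0.4863
Sum ≈ 2.2934 → 2.293 bits.

2.293 bits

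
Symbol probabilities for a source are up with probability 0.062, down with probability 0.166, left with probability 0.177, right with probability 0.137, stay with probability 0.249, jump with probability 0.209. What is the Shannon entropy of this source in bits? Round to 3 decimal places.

2.485 bits

H = −Σ pᵢ log₂ pᵢ.
−0.062·log₂(0.062) = 0.2487
−0.166·log₂(0.166) = 0.4301
−0.177·log₂(0.177) = 0.4422
−0.137·log₂(0.137) = 0.3929
−0.249·log₂(0.249) = 0.4994
−0.209·log₂(0.209) = 0.4720
Sum ≈ 2.4853 → 2.485 bits.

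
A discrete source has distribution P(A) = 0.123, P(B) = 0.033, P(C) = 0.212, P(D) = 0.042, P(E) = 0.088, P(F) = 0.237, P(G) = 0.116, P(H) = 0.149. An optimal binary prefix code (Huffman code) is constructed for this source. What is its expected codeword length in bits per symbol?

Repeatedly combine the two least-probable nodes; the expected code length is the sum of the merged weights.
merge 33/1000 + 21/500 → 3/40
merge 3/40 + 11/125 → 163/1000
merge 29/250 + 123/1000 → 239/1000
merge 149/1000 + 163/1000 → 39/125
merge 53/250 + 237/1000 → 449/1000
merge 239/1000 + 39/125 → 551/1000
merge 449/1000 + 551/1000 → 1
L = 3/40 + 163/1000 + 239/1000 + 39/125 + 449/1000 + 551/1000 + 1 = 2789/1000 = 2.789 bits/symbol.

2.789 bits/symbol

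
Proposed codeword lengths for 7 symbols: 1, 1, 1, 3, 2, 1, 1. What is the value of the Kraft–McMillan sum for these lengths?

2.875

With common denominator 2^3 = 8: Σ 2^(−ℓᵢ) = 4/8 + 4/8 + 4/8 + 1/8 + 2/8 + 4/8 + 4/8 = 23/8 = 2.875.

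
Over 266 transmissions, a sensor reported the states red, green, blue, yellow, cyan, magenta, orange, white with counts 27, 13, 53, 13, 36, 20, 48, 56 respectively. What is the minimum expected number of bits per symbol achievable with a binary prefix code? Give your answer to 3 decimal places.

2.861 bits/symbol

Probabilities are the counts divided by 266.
Repeatedly combine the two least-probable nodes; the expected code length is the sum of the merged weights.
merge 13/266 + 13/266 → 13/133
merge 10/133 + 13/133 → 23/133
merge 27/266 + 18/133 → 9/38
merge 23/133 + 24/133 → 47/133
merge 53/266 + 4/19 → 109/266
merge 9/38 + 47/133 → 157/266
merge 109/266 + 157/266 → 1
L = 13/133 + 23/133 + 9/38 + 47/133 + 109/266 + 157/266 + 1 = 761/266 ≈ 2.861 bits/symbol.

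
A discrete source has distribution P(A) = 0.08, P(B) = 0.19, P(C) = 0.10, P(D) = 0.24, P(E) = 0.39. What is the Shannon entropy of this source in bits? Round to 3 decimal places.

H = −Σ pᵢ log₂ pᵢ.
−0.08·log₂(0.08) = 0.2915
−0.19·log₂(0.19) = 0.4552
−0.10·log₂(0.10) = 0.3322
−0.24·log₂(0.24) = 0.4941
−0.39·log₂(0.39) = 0.5298
Sum ≈ 2.1029 → 2.103 bits.

2.103 bits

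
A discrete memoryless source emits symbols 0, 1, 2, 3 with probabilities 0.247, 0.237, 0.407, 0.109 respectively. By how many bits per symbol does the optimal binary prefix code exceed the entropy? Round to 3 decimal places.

0.072 bits

Entropy H = −Σ p log₂ p ≈ 1.8669 bits.
Huffman merges: 109/1000+237/1000→173/500; 247/1000+173/500→593/1000; 407/1000+593/1000→1. L = 1939/1000 ≈ 1.9390.
L − H = 1.9390 − 1.8669 = 0.072 bits.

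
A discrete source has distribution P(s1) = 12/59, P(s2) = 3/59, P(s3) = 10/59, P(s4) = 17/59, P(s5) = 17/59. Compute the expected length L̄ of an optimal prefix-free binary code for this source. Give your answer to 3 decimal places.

2.220 bits/symbol

Repeatedly combine the two least-probable nodes; the expected code length is the sum of the merged weights.
merge 3/59 + 10/59 → 13/59
merge 12/59 + 13/59 → 25/59
merge 17/59 + 17/59 → 34/59
merge 25/59 + 34/59 → 1
L = 13/59 + 25/59 + 34/59 + 1 = 131/59 ≈ 2.220 bits/symbol.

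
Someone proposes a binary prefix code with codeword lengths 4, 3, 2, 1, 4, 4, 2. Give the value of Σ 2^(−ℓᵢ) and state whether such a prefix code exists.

1.3125; no

With common denominator 2^4 = 16: Σ 2^(−ℓᵢ) = 1/16 + 2/16 + 4/16 + 8/16 + 1/16 + 1/16 + 4/16 = 21/16 = 1.3125.
Kraft's inequality requires Σ ≤ 1; here Σ = 1.3125 > 1, so no such prefix code exists.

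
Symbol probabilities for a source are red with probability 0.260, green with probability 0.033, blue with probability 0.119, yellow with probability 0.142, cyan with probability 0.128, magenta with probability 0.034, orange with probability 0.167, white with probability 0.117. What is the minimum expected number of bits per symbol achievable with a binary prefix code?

Repeatedly combine the two least-probable nodes; the expected code length is the sum of the merged weights.
merge 33/1000 + 17/500 → 67/1000
merge 67/1000 + 117/1000 → 23/125
merge 119/1000 + 16/125 → 247/1000
merge 71/500 + 167/1000 → 309/1000
merge 23/125 + 247/1000 → 431/1000
merge 13/50 + 309/1000 → 569/1000
merge 431/1000 + 569/1000 → 1
L = 67/1000 + 23/125 + 247/1000 + 309/1000 + 431/1000 + 569/1000 + 1 = 2807/1000 = 2.807 bits/symbol.

2.807 bits/symbol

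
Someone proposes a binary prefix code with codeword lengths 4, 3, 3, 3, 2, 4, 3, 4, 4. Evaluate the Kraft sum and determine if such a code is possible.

With common denominator 2^4 = 16: Σ 2^(−ℓᵢ) = 1/16 + 2/16 + 2/16 + 2/16 + 4/16 + 1/16 + 2/16 + 1/16 + 1/16 = 16/16 = 1.
Kraft's inequality requires Σ ≤ 1; here Σ = 1 ≤ 1, so such a prefix code exists.

1; yes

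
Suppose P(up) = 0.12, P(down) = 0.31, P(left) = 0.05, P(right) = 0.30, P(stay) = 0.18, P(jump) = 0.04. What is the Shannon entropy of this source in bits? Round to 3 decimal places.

H = −Σ pᵢ log₂ pᵢ.
−0.12·log₂(0.12) = 0.3671
−0.31·log₂(0.31) = 0.5238
−0.05·log₂(0.05) = 0.2161
−0.30·log₂(0.30) = 0.5211
−0.18·log₂(0.18) = 0.4453
−0.04·log₂(0.04) = 0.1858
Sum ≈ 2.2591 → 2.259 bits.

2.259 bits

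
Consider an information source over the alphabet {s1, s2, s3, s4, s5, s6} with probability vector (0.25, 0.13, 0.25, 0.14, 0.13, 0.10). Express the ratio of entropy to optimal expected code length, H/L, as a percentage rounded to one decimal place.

99.8%

Entropy H = −Σ p log₂ p ≈ 2.4946 bits.
Huffman merges: 1/10+13/100→23/100; 13/100+7/50→27/100; 23/100+1/4→12/25; 1/4+27/100→13/25; 12/25+13/25→1. L = 5/2 ≈ 2.5000.
Efficiency = H/L = 2.4946/2.5000 = 99.8%.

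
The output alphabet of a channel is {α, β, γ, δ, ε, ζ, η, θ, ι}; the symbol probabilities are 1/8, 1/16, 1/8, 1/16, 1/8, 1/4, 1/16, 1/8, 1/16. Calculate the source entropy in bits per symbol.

3 bits

Each probability is a power of 1/2, so log₂(1/p) is an integer.
H = Σ p·log₂(1/p) = 1/8·3 + 1/16·4 + 1/8·3 + 1/16·4 + 1/8·3 + 1/4·2 + 1/16·4 + 1/8·3 + 1/16·4 = 3 bits.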